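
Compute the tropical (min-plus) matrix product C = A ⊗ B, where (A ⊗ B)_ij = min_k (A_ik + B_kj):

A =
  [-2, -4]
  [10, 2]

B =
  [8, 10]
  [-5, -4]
A ⊗ B =
  [-9, -8]
  [-3, -2]

Apply the min-plus product entry-by-entry:
  C[0][0] = min over k of (A[0][0] + B[0][0] = -2 + 8 = 6, A[0][1] + B[1][0] = -4 + -5 = -9) = -9 (attained at k = 1)
  C[0][1] = min over k of (A[0][0] + B[0][1] = -2 + 10 = 8, A[0][1] + B[1][1] = -4 + -4 = -8) = -8 (attained at k = 1)
  C[1][0] = min over k of (A[1][0] + B[0][0] = 10 + 8 = 18, A[1][1] + B[1][0] = 2 + -5 = -3) = -3 (attained at k = 1)
  C[1][1] = min over k of (A[1][0] + B[0][1] = 10 + 10 = 20, A[1][1] + B[1][1] = 2 + -4 = -2) = -2 (attained at k = 1)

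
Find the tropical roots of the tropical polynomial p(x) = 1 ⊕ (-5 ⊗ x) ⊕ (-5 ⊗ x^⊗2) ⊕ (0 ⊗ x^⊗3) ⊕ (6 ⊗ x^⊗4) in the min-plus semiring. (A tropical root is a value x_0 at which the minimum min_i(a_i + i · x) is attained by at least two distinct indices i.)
Roots: {-6, -5, 0, 6}

Each tropical root is a break point of the lower envelope of the lines y = a_i + i · x (there are 5 lines, with slopes 0, 1, ..., 4). Only the lines that attain the minimum somewhere contribute to roots; other lines are dominated. Here the surviving (envelope) indices are i = 4, i = 3, i = 2, i = 1, i = 0.
Intersections between consecutive envelope lines give the roots: for adjacent envelope indices i < j the intersection is x = (a_i − a_j) / (j − i). Reading off the sorted break points: {-6, -5, 0, 6}.
Verification: at each break x_0, at least two indices attain the minimum of min_i(a_i + i · x_0).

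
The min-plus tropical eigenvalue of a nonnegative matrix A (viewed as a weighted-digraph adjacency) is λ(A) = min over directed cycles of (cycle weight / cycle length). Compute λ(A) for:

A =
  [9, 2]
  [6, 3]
λ(A) = 3

Enumerate directed cycles and compute their means (weight / length). Sample:
  cycle 0 → 0: weight = 9, length = 1, mean = 9/1 ≈ 9.000
  cycle 1 → 1: weight = 3, length = 1, mean = 3/1 ≈ 3.000
  cycle 0 → 1 → 0: weight = 8, length = 2, mean = 8/2 ≈ 4.000
  cycle 1 → 0 → 1: weight = 8, length = 2, mean = 8/2 ≈ 4.000
Minimum mean = 3.000, attained e.g. along the cycle 1 → 1 with weight 3 and length 1. So λ(A) = 3/1 = 3.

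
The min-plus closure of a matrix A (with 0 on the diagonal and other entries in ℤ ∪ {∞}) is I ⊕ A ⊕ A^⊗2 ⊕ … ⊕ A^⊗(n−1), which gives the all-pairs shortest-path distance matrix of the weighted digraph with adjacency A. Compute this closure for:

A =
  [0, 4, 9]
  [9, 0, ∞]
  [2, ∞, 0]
Closure =
  [0, 4, 9]
  [9, 0, 18]
  [2, 6, 0]

This is the Floyd-Warshall all-pairs shortest-path computation. For each intermediate vertex k = 0, 1, …, 2, update dist[i][j] ← min(dist[i][j], dist[i][k] + dist[k][j]). The final matrix gives, for each (i, j), the minimum total weight of any directed path from i to j (possibly empty when i = j).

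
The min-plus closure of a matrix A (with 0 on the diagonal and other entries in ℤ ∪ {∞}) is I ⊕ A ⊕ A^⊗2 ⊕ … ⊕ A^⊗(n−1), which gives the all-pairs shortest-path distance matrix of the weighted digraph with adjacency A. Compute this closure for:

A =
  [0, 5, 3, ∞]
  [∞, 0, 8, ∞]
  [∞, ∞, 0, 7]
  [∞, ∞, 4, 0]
Closure =
  [0, 5, 3, 10]
  [∞, 0, 8, 15]
  [∞, ∞, 0, 7]
  [∞, ∞, 4, 0]

This is the Floyd-Warshall all-pairs shortest-path computation. For each intermediate vertex k = 0, 1, …, 3, update dist[i][j] ← min(dist[i][j], dist[i][k] + dist[k][j]). The final matrix gives, for each (i, j), the minimum total weight of any directed path from i to j (possibly empty when i = j).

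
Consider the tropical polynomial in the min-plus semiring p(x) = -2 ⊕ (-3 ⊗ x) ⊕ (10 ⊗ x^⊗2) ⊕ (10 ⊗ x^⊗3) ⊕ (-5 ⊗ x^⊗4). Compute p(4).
p(4) = -2

A tropical monomial a ⊗ x^⊗i evaluates to a + i · x. Evaluating each term at x = 4:
  Term 0 contributes -2 + 0 · 4 = -2
  Term 1 contributes -3 + 1 · 4 = 1
  Term 2 contributes 10 + 2 · 4 = 18
  Term 3 contributes 10 + 3 · 4 = 22
  Term 4 contributes -5 + 4 · 4 = 11
p(4) = ⊕ of these = min[-2, 1, 18, 22, 11] = -2.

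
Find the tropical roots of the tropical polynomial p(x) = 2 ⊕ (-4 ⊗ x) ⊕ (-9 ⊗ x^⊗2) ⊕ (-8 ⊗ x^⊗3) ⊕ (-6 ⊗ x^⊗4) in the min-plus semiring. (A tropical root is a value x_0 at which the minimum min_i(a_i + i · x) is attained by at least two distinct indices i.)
Roots: {-2, -1, 5, 6}

Each tropical root is a break point of the lower envelope of the lines y = a_i + i · x (there are 5 lines, with slopes 0, 1, ..., 4). Only the lines that attain the minimum somewhere contribute to roots; other lines are dominated. Here the surviving (envelope) indices are i = 4, i = 3, i = 2, i = 1, i = 0.
Intersections between consecutive envelope lines give the roots: for adjacent envelope indices i < j the intersection is x = (a_i − a_j) / (j − i). Reading off the sorted break points: {-2, -1, 5, 6}.
Verification: at each break x_0, at least two indices attain the minimum of min_i(a_i + i · x_0).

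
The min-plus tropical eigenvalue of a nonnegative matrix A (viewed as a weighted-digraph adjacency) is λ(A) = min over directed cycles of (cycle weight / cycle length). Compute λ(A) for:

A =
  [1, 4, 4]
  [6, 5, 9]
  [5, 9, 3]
λ(A) = 1

Enumerate directed cycles and compute their means (weight / length). Sample:
  cycle 0 → 0: weight = 1, length = 1, mean = 1/1 ≈ 1.000
  cycle 1 → 1: weight = 5, length = 1, mean = 5/1 ≈ 5.000
  cycle 2 → 2: weight = 3, length = 1, mean = 3/1 ≈ 3.000
  cycle 0 → 1 → 0: weight = 10, length = 2, mean = 10/2 ≈ 5.000
  cycle 0 → 2 → 0: weight = 9, length = 2, mean = 9/2 ≈ 4.500
  cycle 1 → 0 → 1: weight = 10, length = 2, mean = 10/2 ≈ 5.000
Minimum mean = 1.000, attained e.g. along the cycle 0 → 0 with weight 1 and length 1. So λ(A) = 1/1 = 1.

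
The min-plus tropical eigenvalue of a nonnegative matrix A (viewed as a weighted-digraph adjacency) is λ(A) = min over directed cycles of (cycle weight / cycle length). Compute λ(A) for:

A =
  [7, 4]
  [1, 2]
λ(A) = 2

Enumerate directed cycles and compute their means (weight / length). Sample:
  cycle 0 → 0: weight = 7, length = 1, mean = 7/1 ≈ 7.000
  cycle 1 → 1: weight = 2, length = 1, mean = 2/1 ≈ 2.000
  cycle 0 → 1 → 0: weight = 5, length = 2, mean = 5/2 ≈ 2.500
  cycle 1 → 0 → 1: weight = 5, length = 2, mean = 5/2 ≈ 2.500
Minimum mean = 2.000, attained e.g. along the cycle 1 → 1 with weight 2 and length 1. So λ(A) = 2/1 = 2.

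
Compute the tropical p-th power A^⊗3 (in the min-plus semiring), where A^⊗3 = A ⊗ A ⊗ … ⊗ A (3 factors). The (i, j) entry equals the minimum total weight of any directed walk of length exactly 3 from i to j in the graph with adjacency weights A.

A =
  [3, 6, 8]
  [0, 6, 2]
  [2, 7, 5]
A^⊗3 =
  [9, 12, 11]
  [6, 9, 8]
  [8, 11, 10]

Each entry (A^⊗3)_ij equals the minimum over all length-3 walks i = v_0 → v_1 → … → v_3 = j of Σ_t A[v_t][v_{t+1}]. For example, for (i, j) = (0, 2) we minimise over 9 possible intermediate vertex sequences; the minimum is 11, attained along the walk 0 → 0 → 1 → 2.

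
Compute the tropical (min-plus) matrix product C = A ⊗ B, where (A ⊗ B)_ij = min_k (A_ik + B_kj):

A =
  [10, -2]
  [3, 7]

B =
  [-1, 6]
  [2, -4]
A ⊗ B =
  [0, -6]
  [2, 3]

Apply the min-plus product entry-by-entry:
  C[0][0] = min over k of (A[0][0] + B[0][0] = 10 + -1 = 9, A[0][1] + B[1][0] = -2 + 2 = 0) = 0 (attained at k = 1)
  C[0][1] = min over k of (A[0][0] + B[0][1] = 10 + 6 = 16, A[0][1] + B[1][1] = -2 + -4 = -6) = -6 (attained at k = 1)
  C[1][0] = min over k of (A[1][0] + B[0][0] = 3 + -1 = 2, A[1][1] + B[1][0] = 7 + 2 = 9) = 2 (attained at k = 0)
  C[1][1] = min over k of (A[1][0] + B[0][1] = 3 + 6 = 9, A[1][1] + B[1][1] = 7 + -4 = 3) = 3 (attained at k = 1)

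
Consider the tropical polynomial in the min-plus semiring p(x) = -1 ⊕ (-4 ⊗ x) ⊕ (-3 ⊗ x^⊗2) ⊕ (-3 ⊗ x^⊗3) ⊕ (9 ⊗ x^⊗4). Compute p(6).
p(6) = -1

A tropical monomial a ⊗ x^⊗i evaluates to a + i · x. Evaluating each term at x = 6:
  Term 0 contributes -1 + 0 · 6 = -1
  Term 1 contributes -4 + 1 · 6 = 2
  Term 2 contributes -3 + 2 · 6 = 9
  Term 3 contributes -3 + 3 · 6 = 15
  Term 4 contributes 9 + 4 · 6 = 33
p(6) = ⊕ of these = min[-1, 2, 9, 15, 33] = -1.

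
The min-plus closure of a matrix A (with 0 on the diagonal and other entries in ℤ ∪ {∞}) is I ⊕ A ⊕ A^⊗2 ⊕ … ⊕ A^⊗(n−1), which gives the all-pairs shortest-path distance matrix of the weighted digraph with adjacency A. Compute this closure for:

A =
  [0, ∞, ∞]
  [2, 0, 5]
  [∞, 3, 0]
Closure =
  [0, ∞, ∞]
  [2, 0, 5]
  [5, 3, 0]

This is the Floyd-Warshall all-pairs shortest-path computation. For each intermediate vertex k = 0, 1, …, 2, update dist[i][j] ← min(dist[i][j], dist[i][k] + dist[k][j]). The final matrix gives, for each (i, j), the minimum total weight of any directed path from i to j (possibly empty when i = j).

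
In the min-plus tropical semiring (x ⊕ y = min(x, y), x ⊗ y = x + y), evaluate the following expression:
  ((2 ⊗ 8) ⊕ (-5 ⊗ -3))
((2 ⊗ 8) ⊕ (-5 ⊗ -3)) = -8

Expand innermost to outermost. Recall ⊕ takes the minimum of its arguments and ⊗ takes their sum. Working out the expression ((2 ⊗ 8) ⊕ (-5 ⊗ -3)) gives -8.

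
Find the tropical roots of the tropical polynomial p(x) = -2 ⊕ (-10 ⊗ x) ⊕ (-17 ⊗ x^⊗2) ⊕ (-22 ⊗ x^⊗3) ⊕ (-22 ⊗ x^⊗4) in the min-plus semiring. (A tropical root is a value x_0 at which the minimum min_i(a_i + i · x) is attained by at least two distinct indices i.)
Roots: {0, 5, 7, 8}

Each tropical root is a break point of the lower envelope of the lines y = a_i + i · x (there are 5 lines, with slopes 0, 1, ..., 4). Only the lines that attain the minimum somewhere contribute to roots; other lines are dominated. Here the surviving (envelope) indices are i = 4, i = 3, i = 2, i = 1, i = 0.
Intersections between consecutive envelope lines give the roots: for adjacent envelope indices i < j the intersection is x = (a_i − a_j) / (j − i). Reading off the sorted break points: {0, 5, 7, 8}.
Verification: at each break x_0, at least two indices attain the minimum of min_i(a_i + i · x_0).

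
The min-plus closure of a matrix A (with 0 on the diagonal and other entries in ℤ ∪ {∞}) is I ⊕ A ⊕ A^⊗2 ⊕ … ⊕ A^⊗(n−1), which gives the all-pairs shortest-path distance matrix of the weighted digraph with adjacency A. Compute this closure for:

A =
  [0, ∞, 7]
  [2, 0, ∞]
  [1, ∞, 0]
Closure =
  [0, ∞, 7]
  [2, 0, 9]
  [1, ∞, 0]

This is the Floyd-Warshall all-pairs shortest-path computation. For each intermediate vertex k = 0, 1, …, 2, update dist[i][j] ← min(dist[i][j], dist[i][k] + dist[k][j]). The final matrix gives, for each (i, j), the minimum total weight of any directed path from i to j (possibly empty when i = j).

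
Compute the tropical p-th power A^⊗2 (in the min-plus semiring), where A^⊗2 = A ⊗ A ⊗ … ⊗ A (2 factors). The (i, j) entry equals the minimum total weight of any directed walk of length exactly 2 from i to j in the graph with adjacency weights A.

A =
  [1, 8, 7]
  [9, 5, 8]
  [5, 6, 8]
A^⊗2 =
  [2, 9, 8]
  [10, 10, 13]
  [6, 11, 12]

Each entry (A^⊗2)_ij equals the minimum over all length-2 walks i = v_0 → v_1 → … → v_2 = j of Σ_t A[v_t][v_{t+1}]. For example, for (i, j) = (0, 2) we minimise over 3 possible intermediate vertex sequences; the minimum is 8, attained along the walk 0 → 0 → 2.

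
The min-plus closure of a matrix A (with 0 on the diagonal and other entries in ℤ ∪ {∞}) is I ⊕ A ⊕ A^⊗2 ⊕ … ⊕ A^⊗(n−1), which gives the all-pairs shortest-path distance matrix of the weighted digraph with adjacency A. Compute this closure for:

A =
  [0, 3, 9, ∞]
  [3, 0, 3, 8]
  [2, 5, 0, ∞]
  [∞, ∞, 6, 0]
Closure =
  [0, 3, 6, 11]
  [3, 0, 3, 8]
  [2, 5, 0, 13]
  [8, 11, 6, 0]

This is the Floyd-Warshall all-pairs shortest-path computation. For each intermediate vertex k = 0, 1, …, 3, update dist[i][j] ← min(dist[i][j], dist[i][k] + dist[k][j]). The final matrix gives, for each (i, j), the minimum total weight of any directed path from i to j (possibly empty when i = j).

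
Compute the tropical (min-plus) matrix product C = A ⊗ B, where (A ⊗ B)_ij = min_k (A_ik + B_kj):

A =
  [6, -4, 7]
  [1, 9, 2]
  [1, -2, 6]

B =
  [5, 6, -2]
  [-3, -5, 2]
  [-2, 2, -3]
A ⊗ B =
  [-7, -9, -2]
  [0, 4, -1]
  [-5, -7, -1]

Apply the min-plus product entry-by-entry:
  C[0][0] = min over k of (A[0][0] + B[0][0] = 6 + 5 = 11, A[0][1] + B[1][0] = -4 + -3 = -7, A[0][2] + B[2][0] = 7 + -2 = 5) = -7 (attained at k = 1)
  C[0][1] = min over k of (A[0][0] + B[0][1] = 6 + 6 = 12, A[0][1] + B[1][1] = -4 + -5 = -9, A[0][2] + B[2][1] = 7 + 2 = 9) = -9 (attained at k = 1)
  C[0][2] = min over k of (A[0][0] + B[0][2] = 6 + -2 = 4, A[0][1] + B[1][2] = -4 + 2 = -2, A[0][2] + B[2][2] = 7 + -3 = 4) = -2 (attained at k = 1)
  C[1][0] = min over k of (A[1][0] + B[0][0] = 1 + 5 = 6, A[1][1] + B[1][0] = 9 + -3 = 6, A[1][2] + B[2][0] = 2 + -2 = 0) = 0 (attained at k = 2)
  C[1][1] = min over k of (A[1][0] + B[0][1] = 1 + 6 = 7, A[1][1] + B[1][1] = 9 + -5 = 4, A[1][2] + B[2][1] = 2 + 2 = 4) = 4 (attained at k = 1)
  C[1][2] = min over k of (A[1][0] + B[0][2] = 1 + -2 = -1, A[1][1] + B[1][2] = 9 + 2 = 11, A[1][2] + B[2][2] = 2 + -3 = -1) = -1 (attained at k = 0)
  C[2][0] = min over k of (A[2][0] + B[0][0] = 1 + 5 = 6, A[2][1] + B[1][0] = -2 + -3 = -5, A[2][2] + B[2][0] = 6 + -2 = 4) = -5 (attained at k = 1)
  C[2][1] = min over k of (A[2][0] + B[0][1] = 1 + 6 = 7, A[2][1] + B[1][1] = -2 + -5 = -7, A[2][2] + B[2][1] = 6 + 2 = 8) = -7 (attained at k = 1)
  C[2][2] = min over k of (A[2][0] + B[0][2] = 1 + -2 = -1, A[2][1] + B[1][2] = -2 + 2 = 0, A[2][2] + B[2][2] = 6 + -3 = 3) = -1 (attained at k = 0)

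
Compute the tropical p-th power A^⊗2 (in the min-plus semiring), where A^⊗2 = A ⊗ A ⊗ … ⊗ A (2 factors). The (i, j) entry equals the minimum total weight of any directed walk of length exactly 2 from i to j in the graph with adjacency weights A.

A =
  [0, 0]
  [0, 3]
A^⊗2 =
  [0, 0]
  [0, 0]

Each entry (A^⊗2)_ij equals the minimum over all length-2 walks i = v_0 → v_1 → … → v_2 = j of Σ_t A[v_t][v_{t+1}]. For example, for (i, j) = (0, 1) we minimise over 2 possible intermediate vertex sequences; the minimum is 0, attained along the walk 0 → 0 → 1.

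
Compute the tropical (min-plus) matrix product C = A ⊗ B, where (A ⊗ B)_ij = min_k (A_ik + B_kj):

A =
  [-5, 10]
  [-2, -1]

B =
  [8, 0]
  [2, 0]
A ⊗ B =
  [3, -5]
  [1, -2]

Apply the min-plus product entry-by-entry:
  C[0][0] = min over k of (A[0][0] + B[0][0] = -5 + 8 = 3, A[0][1] + B[1][0] = 10 + 2 = 12) = 3 (attained at k = 0)
  C[0][1] = min over k of (A[0][0] + B[0][1] = -5 + 0 = -5, A[0][1] + B[1][1] = 10 + 0 = 10) = -5 (attained at k = 0)
  C[1][0] = min over k of (A[1][0] + B[0][0] = -2 + 8 = 6, A[1][1] + B[1][0] = -1 + 2 = 1) = 1 (attained at k = 1)
  C[1][1] = min over k of (A[1][0] + B[0][1] = -2 + 0 = -2, A[1][1] + B[1][1] = -1 + 0 = -1) = -2 (attained at k = 0)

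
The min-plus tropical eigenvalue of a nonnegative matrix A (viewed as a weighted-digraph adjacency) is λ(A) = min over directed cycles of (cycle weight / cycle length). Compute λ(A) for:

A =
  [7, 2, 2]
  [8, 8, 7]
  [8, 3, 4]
λ(A) = 4

Enumerate directed cycles and compute their means (weight / length). Sample:
  cycle 0 → 0: weight = 7, length = 1, mean = 7/1 ≈ 7.000
  cycle 1 → 1: weight = 8, length = 1, mean = 8/1 ≈ 8.000
  cycle 2 → 2: weight = 4, length = 1, mean = 4/1 ≈ 4.000
  cycle 0 → 1 → 0: weight = 10, length = 2, mean = 10/2 ≈ 5.000
  cycle 0 → 2 → 0: weight = 10, length = 2, mean = 10/2 ≈ 5.000
  cycle 1 → 0 → 1: weight = 10, length = 2, mean = 10/2 ≈ 5.000
Minimum mean = 4.000, attained e.g. along the cycle 2 → 2 with weight 4 and length 1. So λ(A) = 4/1 = 4.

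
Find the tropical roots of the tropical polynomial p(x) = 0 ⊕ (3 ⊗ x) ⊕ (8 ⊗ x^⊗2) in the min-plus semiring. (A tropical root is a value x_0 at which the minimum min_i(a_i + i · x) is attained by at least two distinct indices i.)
Roots: {-5, -3}

Each tropical root is a break point of the lower envelope of the lines y = a_i + i · x (there are 3 lines, with slopes 0, 1, ..., 2). Only the lines that attain the minimum somewhere contribute to roots; other lines are dominated. Here the surviving (envelope) indices are i = 2, i = 1, i = 0.
Intersections between consecutive envelope lines give the roots: for adjacent envelope indices i < j the intersection is x = (a_i − a_j) / (j − i). Reading off the sorted break points: {-5, -3}.
Verification: at each break x_0, at least two indices attain the minimum of min_i(a_i + i · x_0).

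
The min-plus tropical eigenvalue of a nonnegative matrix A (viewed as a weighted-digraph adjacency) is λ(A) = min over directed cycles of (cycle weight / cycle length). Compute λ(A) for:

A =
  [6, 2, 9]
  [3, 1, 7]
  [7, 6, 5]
λ(A) = 1

Enumerate directed cycles and compute their means (weight / length). Sample:
  cycle 0 → 0: weight = 6, length = 1, mean = 6/1 ≈ 6.000
  cycle 1 → 1: weight = 1, length = 1, mean = 1/1 ≈ 1.000
  cycle 2 → 2: weight = 5, length = 1, mean = 5/1 ≈ 5.000
  cycle 0 → 1 → 0: weight = 5, length = 2, mean = 5/2 ≈ 2.500
  cycle 0 → 2 → 0: weight = 16, length = 2, mean = 16/2 ≈ 8.000
  cycle 1 → 0 → 1: weight = 5, length = 2, mean = 5/2 ≈ 2.500
Minimum mean = 1.000, attained e.g. along the cycle 1 → 1 with weight 1 and length 1. So λ(A) = 1/1 = 1.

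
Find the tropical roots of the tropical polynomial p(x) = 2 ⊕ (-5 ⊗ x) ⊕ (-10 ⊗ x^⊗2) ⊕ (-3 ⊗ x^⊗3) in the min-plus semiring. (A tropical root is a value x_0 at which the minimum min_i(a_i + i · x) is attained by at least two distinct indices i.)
Roots: {-7, 5, 7}

Each tropical root is a break point of the lower envelope of the lines y = a_i + i · x (there are 4 lines, with slopes 0, 1, ..., 3). Only the lines that attain the minimum somewhere contribute to roots; other lines are dominated. Here the surviving (envelope) indices are i = 3, i = 2, i = 1, i = 0.
Intersections between consecutive envelope lines give the roots: for adjacent envelope indices i < j the intersection is x = (a_i − a_j) / (j − i). Reading off the sorted break points: {-7, 5, 7}.
Verification: at each break x_0, at least two indices attain the minimum of min_i(a_i + i · x_0).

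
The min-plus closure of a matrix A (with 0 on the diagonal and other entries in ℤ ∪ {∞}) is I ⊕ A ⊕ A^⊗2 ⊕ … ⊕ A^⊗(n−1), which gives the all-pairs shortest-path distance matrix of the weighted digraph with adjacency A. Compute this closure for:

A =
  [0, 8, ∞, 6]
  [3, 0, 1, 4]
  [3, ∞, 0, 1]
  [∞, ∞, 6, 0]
Closure =
  [0, 8, 9, 6]
  [3, 0, 1, 2]
  [3, 11, 0, 1]
  [9, 17, 6, 0]

This is the Floyd-Warshall all-pairs shortest-path computation. For each intermediate vertex k = 0, 1, …, 3, update dist[i][j] ← min(dist[i][j], dist[i][k] + dist[k][j]). The final matrix gives, for each (i, j), the minimum total weight of any directed path from i to j (possibly empty when i = j).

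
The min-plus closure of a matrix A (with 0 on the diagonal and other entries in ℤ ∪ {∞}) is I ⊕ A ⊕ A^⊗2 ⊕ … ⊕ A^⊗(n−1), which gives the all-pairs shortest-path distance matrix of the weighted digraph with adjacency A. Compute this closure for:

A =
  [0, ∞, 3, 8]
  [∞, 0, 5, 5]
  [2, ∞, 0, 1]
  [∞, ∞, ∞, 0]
Closure =
  [0, ∞, 3, 4]
  [7, 0, 5, 5]
  [2, ∞, 0, 1]
  [∞, ∞, ∞, 0]

This is the Floyd-Warshall all-pairs shortest-path computation. For each intermediate vertex k = 0, 1, …, 3, update dist[i][j] ← min(dist[i][j], dist[i][k] + dist[k][j]). The final matrix gives, for each (i, j), the minimum total weight of any directed path from i to j (possibly empty when i = j).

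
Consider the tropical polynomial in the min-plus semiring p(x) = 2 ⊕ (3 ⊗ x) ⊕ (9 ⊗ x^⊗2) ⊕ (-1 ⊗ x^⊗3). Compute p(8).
p(8) = 2

A tropical monomial a ⊗ x^⊗i evaluates to a + i · x. Evaluating each term at x = 8:
  Term 0 contributes 2 + 0 · 8 = 2
  Term 1 contributes 3 + 1 · 8 = 11
  Term 2 contributes 9 + 2 · 8 = 25
  Term 3 contributes -1 + 3 · 8 = 23
p(8) = ⊕ of these = min[2, 11, 25, 23] = 2.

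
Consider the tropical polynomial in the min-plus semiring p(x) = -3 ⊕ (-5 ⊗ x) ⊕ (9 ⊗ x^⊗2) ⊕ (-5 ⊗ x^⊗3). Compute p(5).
p(5) = -3

A tropical monomial a ⊗ x^⊗i evaluates to a + i · x. Evaluating each term at x = 5:
  Term 0 contributes -3 + 0 · 5 = -3
  Term 1 contributes -5 + 1 · 5 = 0
  Term 2 contributes 9 + 2 · 5 = 19
  Term 3 contributes -5 + 3 · 5 = 10
p(5) = ⊕ of these = min[-3, 0, 19, 10] = -3.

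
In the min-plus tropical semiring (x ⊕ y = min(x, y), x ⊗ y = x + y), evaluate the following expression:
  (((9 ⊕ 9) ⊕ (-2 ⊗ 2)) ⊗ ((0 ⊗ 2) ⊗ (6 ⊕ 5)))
(((9 ⊕ 9) ⊕ (-2 ⊗ 2)) ⊗ ((0 ⊗ 2) ⊗ (6 ⊕ 5))) = 7

Expand innermost to outermost. Recall ⊕ takes the minimum of its arguments and ⊗ takes their sum. Working out the expression (((9 ⊕ 9) ⊕ (-2 ⊗ 2)) ⊗ ((0 ⊗ 2) ⊗ (6 ⊕ 5))) gives 7.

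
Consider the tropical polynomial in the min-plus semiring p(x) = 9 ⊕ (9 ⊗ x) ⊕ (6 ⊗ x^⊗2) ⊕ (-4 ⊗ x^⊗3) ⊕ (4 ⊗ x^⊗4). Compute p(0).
p(0) = -4

A tropical monomial a ⊗ x^⊗i evaluates to a + i · x. Evaluating each term at x = 0:
  Term 0 contributes 9 + 0 · 0 = 9
  Term 1 contributes 9 + 1 · 0 = 9
  Term 2 contributes 6 + 2 · 0 = 6
  Term 3 contributes -4 + 3 · 0 = -4
  Term 4 contributes 4 + 4 · 0 = 4
p(0) = ⊕ of these = min[9, 9, 6, -4, 4] = -4.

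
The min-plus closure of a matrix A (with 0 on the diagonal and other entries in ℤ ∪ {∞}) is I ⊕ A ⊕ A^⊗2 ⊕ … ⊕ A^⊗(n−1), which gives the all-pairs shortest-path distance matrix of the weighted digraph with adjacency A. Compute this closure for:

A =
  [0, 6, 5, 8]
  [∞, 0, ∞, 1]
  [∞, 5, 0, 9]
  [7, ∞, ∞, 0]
Closure =
  [0, 6, 5, 7]
  [8, 0, 13, 1]
  [13, 5, 0, 6]
  [7, 13, 12, 0]

This is the Floyd-Warshall all-pairs shortest-path computation. For each intermediate vertex k = 0, 1, …, 3, update dist[i][j] ← min(dist[i][j], dist[i][k] + dist[k][j]). The final matrix gives, for each (i, j), the minimum total weight of any directed path from i to j (possibly empty when i = j).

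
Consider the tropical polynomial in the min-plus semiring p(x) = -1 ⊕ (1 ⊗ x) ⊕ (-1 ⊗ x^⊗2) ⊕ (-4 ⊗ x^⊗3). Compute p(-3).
p(-3) = -13

A tropical monomial a ⊗ x^⊗i evaluates to a + i · x. Evaluating each term at x = -3:
  Term 0 contributes -1 + 0 · -3 = -1
  Term 1 contributes 1 + 1 · -3 = -2
  Term 2 contributes -1 + 2 · -3 = -7
  Term 3 contributes -4 + 3 · -3 = -13
p(-3) = ⊕ of these = min[-1, -2, -7, -13] = -13.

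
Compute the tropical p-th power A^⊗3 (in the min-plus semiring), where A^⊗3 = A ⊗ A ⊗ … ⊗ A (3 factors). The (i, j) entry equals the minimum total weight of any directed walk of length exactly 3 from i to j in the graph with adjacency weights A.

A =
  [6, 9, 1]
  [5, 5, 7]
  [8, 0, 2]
A^⊗3 =
  [6, 3, 5]
  [12, 6, 8]
  [7, 4, 6]

Each entry (A^⊗3)_ij equals the minimum over all length-3 walks i = v_0 → v_1 → … → v_3 = j of Σ_t A[v_t][v_{t+1}]. For example, for (i, j) = (0, 2) we minimise over 9 possible intermediate vertex sequences; the minimum is 5, attained along the walk 0 → 2 → 2 → 2.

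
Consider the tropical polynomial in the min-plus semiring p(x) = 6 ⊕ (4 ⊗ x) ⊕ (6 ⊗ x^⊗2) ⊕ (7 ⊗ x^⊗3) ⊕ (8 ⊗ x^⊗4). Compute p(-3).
p(-3) = -4

A tropical monomial a ⊗ x^⊗i evaluates to a + i · x. Evaluating each term at x = -3:
  Term 0 contributes 6 + 0 · -3 = 6
  Term 1 contributes 4 + 1 · -3 = 1
  Term 2 contributes 6 + 2 · -3 = 0
  Term 3 contributes 7 + 3 · -3 = -2
  Term 4 contributes 8 + 4 · -3 = -4
p(-3) = ⊕ of these = min[6, 1, 0, -2, -4] = -4.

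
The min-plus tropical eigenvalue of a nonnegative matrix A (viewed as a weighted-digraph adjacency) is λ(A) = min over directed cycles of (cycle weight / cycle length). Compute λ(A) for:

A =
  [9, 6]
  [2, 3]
λ(A) = 3

Enumerate directed cycles and compute their means (weight / length). Sample:
  cycle 0 → 0: weight = 9, length = 1, mean = 9/1 ≈ 9.000
  cycle 1 → 1: weight = 3, length = 1, mean = 3/1 ≈ 3.000
  cycle 0 → 1 → 0: weight = 8, length = 2, mean = 8/2 ≈ 4.000
  cycle 1 → 0 → 1: weight = 8, length = 2, mean = 8/2 ≈ 4.000
Minimum mean = 3.000, attained e.g. along the cycle 1 → 1 with weight 3 and length 1. So λ(A) = 3/1 = 3.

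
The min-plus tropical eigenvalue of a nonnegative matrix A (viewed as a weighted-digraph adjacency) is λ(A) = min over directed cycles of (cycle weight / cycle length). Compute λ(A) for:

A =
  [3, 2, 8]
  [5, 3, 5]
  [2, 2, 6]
λ(A) = 3

Enumerate directed cycles and compute their means (weight / length). Sample:
  cycle 0 → 0: weight = 3, length = 1, mean = 3/1 ≈ 3.000
  cycle 1 → 1: weight = 3, length = 1, mean = 3/1 ≈ 3.000
  cycle 2 → 2: weight = 6, length = 1, mean = 6/1 ≈ 6.000
  cycle 0 → 1 → 0: weight = 7, length = 2, mean = 7/2 ≈ 3.500
  cycle 0 → 2 → 0: weight = 10, length = 2, mean = 10/2 ≈ 5.000
  cycle 1 → 0 → 1: weight = 7, length = 2, mean = 7/2 ≈ 3.500
Minimum mean = 3.000, attained e.g. along the cycle 0 → 0 with weight 3 and length 1. So λ(A) = 3/1 = 3.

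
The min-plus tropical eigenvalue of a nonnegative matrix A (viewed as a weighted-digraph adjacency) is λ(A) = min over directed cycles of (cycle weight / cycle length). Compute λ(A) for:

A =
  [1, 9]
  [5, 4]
λ(A) = 1

Enumerate directed cycles and compute their means (weight / length). Sample:
  cycle 0 → 0: weight = 1, length = 1, mean = 1/1 ≈ 1.000
  cycle 1 → 1: weight = 4, length = 1, mean = 4/1 ≈ 4.000
  cycle 0 → 1 → 0: weight = 14, length = 2, mean = 14/2 ≈ 7.000
  cycle 1 → 0 → 1: weight = 14, length = 2, mean = 14/2 ≈ 7.000
Minimum mean = 1.000, attained e.g. along the cycle 0 → 0 with weight 1 and length 1. So λ(A) = 1/1 = 1.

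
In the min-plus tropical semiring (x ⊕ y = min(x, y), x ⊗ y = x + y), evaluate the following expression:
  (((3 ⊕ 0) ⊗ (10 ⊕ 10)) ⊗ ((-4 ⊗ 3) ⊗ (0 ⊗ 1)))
(((3 ⊕ 0) ⊗ (10 ⊕ 10)) ⊗ ((-4 ⊗ 3) ⊗ (0 ⊗ 1))) = 10

Expand innermost to outermost. Recall ⊕ takes the minimum of its arguments and ⊗ takes their sum. Working out the expression (((3 ⊕ 0) ⊗ (10 ⊕ 10)) ⊗ ((-4 ⊗ 3) ⊗ (0 ⊗ 1))) gives 10.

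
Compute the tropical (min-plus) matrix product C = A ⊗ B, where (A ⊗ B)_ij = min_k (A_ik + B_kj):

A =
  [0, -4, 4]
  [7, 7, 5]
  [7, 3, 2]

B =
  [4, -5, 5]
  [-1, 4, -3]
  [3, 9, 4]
A ⊗ B =
  [-5, -5, -7]
  [6, 2, 4]
  [2, 2, 0]

Apply the min-plus product entry-by-entry:
  C[0][0] = min over k of (A[0][0] + B[0][0] = 0 + 4 = 4, A[0][1] + B[1][0] = -4 + -1 = -5, A[0][2] + B[2][0] = 4 + 3 = 7) = -5 (attained at k = 1)
  C[0][1] = min over k of (A[0][0] + B[0][1] = 0 + -5 = -5, A[0][1] + B[1][1] = -4 + 4 = 0, A[0][2] + B[2][1] = 4 + 9 = 13) = -5 (attained at k = 0)
  C[0][2] = min over k of (A[0][0] + B[0][2] = 0 + 5 = 5, A[0][1] + B[1][2] = -4 + -3 = -7, A[0][2] + B[2][2] = 4 + 4 = 8) = -7 (attained at k = 1)
  C[1][0] = min over k of (A[1][0] + B[0][0] = 7 + 4 = 11, A[1][1] + B[1][0] = 7 + -1 = 6, A[1][2] + B[2][0] = 5 + 3 = 8) = 6 (attained at k = 1)
  C[1][1] = min over k of (A[1][0] + B[0][1] = 7 + -5 = 2, A[1][1] + B[1][1] = 7 + 4 = 11, A[1][2] + B[2][1] = 5 + 9 = 14) = 2 (attained at k = 0)
  C[1][2] = min over k of (A[1][0] + B[0][2] = 7 + 5 = 12, A[1][1] + B[1][2] = 7 + -3 = 4, A[1][2] + B[2][2] = 5 + 4 = 9) = 4 (attained at k = 1)
  C[2][0] = min over k of (A[2][0] + B[0][0] = 7 + 4 = 11, A[2][1] + B[1][0] = 3 + -1 = 2, A[2][2] + B[2][0] = 2 + 3 = 5) = 2 (attained at k = 1)
  C[2][1] = min over k of (A[2][0] + B[0][1] = 7 + -5 = 2, A[2][1] + B[1][1] = 3 + 4 = 7, A[2][2] + B[2][1] = 2 + 9 = 11) = 2 (attained at k = 0)
  C[2][2] = min over k of (A[2][0] + B[0][2] = 7 + 5 = 12, A[2][1] + B[1][2] = 3 + -3 = 0, A[2][2] + B[2][2] = 2 + 4 = 6) = 0 (attained at k = 1)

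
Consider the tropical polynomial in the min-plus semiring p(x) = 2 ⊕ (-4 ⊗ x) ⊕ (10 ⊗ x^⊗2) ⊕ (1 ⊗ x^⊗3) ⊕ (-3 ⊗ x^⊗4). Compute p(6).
p(6) = 2

A tropical monomial a ⊗ x^⊗i evaluates to a + i · x. Evaluating each term at x = 6:
  Term 0 contributes 2 + 0 · 6 = 2
  Term 1 contributes -4 + 1 · 6 = 2
  Term 2 contributes 10 + 2 · 6 = 22
  Term 3 contributes 1 + 3 · 6 = 19
  Term 4 contributes -3 + 4 · 6 = 21
p(6) = ⊕ of these = min[2, 2, 22, 19, 21] = 2.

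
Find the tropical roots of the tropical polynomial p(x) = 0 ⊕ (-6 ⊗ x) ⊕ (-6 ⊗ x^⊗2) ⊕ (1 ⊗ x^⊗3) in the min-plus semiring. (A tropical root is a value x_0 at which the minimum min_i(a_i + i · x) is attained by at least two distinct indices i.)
Roots: {-7, 0, 6}

Each tropical root is a break point of the lower envelope of the lines y = a_i + i · x (there are 4 lines, with slopes 0, 1, ..., 3). Only the lines that attain the minimum somewhere contribute to roots; other lines are dominated. Here the surviving (envelope) indices are i = 3, i = 2, i = 1, i = 0.
Intersections between consecutive envelope lines give the roots: for adjacent envelope indices i < j the intersection is x = (a_i − a_j) / (j − i). Reading off the sorted break points: {-7, 0, 6}.
Verification: at each break x_0, at least two indices attain the minimum of min_i(a_i + i · x_0).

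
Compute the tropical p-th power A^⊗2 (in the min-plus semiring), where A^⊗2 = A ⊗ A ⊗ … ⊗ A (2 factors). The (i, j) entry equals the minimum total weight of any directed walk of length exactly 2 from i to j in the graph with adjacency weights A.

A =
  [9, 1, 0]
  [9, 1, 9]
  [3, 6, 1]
A^⊗2 =
  [3, 2, 1]
  [10, 2, 9]
  [4, 4, 2]

Each entry (A^⊗2)_ij equals the minimum over all length-2 walks i = v_0 → v_1 → … → v_2 = j of Σ_t A[v_t][v_{t+1}]. For example, for (i, j) = (0, 2) we minimise over 3 possible intermediate vertex sequences; the minimum is 1, attained along the walk 0 → 2 → 2.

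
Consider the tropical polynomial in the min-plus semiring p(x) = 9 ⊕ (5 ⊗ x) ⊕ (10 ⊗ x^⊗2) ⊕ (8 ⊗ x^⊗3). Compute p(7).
p(7) = 9

A tropical monomial a ⊗ x^⊗i evaluates to a + i · x. Evaluating each term at x = 7:
  Term 0 contributes 9 + 0 · 7 = 9
  Term 1 contributes 5 + 1 · 7 = 12
  Term 2 contributes 10 + 2 · 7 = 24
  Term 3 contributes 8 + 3 · 7 = 29
p(7) = ⊕ of these = min[9, 12, 24, 29] = 9.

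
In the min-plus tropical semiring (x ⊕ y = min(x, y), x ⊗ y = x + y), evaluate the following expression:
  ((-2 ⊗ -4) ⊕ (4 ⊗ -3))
((-2 ⊗ -4) ⊕ (4 ⊗ -3)) = -6

Expand innermost to outermost. Recall ⊕ takes the minimum of its arguments and ⊗ takes their sum. Working out the expression ((-2 ⊗ -4) ⊕ (4 ⊗ -3)) gives -6.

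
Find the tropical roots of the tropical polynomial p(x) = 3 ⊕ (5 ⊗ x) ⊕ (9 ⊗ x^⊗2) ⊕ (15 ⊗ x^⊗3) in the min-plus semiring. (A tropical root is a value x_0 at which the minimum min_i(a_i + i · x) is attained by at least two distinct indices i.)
Roots: {-6, -4, -2}

Each tropical root is a break point of the lower envelope of the lines y = a_i + i · x (there are 4 lines, with slopes 0, 1, ..., 3). Only the lines that attain the minimum somewhere contribute to roots; other lines are dominated. Here the surviving (envelope) indices are i = 3, i = 2, i = 1, i = 0.
Intersections between consecutive envelope lines give the roots: for adjacent envelope indices i < j the intersection is x = (a_i − a_j) / (j − i). Reading off the sorted break points: {-6, -4, -2}.
Verification: at each break x_0, at least two indices attain the minimum of min_i(a_i + i · x_0).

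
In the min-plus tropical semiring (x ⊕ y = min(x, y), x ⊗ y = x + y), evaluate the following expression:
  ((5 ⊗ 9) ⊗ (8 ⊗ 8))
((5 ⊗ 9) ⊗ (8 ⊗ 8)) = 30

Expand innermost to outermost. Recall ⊕ takes the minimum of its arguments and ⊗ takes their sum. Working out the expression ((5 ⊗ 9) ⊗ (8 ⊗ 8)) gives 30.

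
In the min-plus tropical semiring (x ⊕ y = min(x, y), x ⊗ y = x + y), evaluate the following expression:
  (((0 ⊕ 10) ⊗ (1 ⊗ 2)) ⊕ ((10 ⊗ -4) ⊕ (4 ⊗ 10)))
(((0 ⊕ 10) ⊗ (1 ⊗ 2)) ⊕ ((10 ⊗ -4) ⊕ (4 ⊗ 10))) = 3

Expand innermost to outermost. Recall ⊕ takes the minimum of its arguments and ⊗ takes their sum. Working out the expression (((0 ⊕ 10) ⊗ (1 ⊗ 2)) ⊕ ((10 ⊗ -4) ⊕ (4 ⊗ 10))) gives 3.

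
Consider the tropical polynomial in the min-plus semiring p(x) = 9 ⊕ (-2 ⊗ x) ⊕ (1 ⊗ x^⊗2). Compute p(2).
p(2) = 0

A tropical monomial a ⊗ x^⊗i evaluates to a + i · x. Evaluating each term at x = 2:
  Term 0 contributes 9 + 0 · 2 = 9
  Term 1 contributes -2 + 1 · 2 = 0
  Term 2 contributes 1 + 2 · 2 = 5
p(2) = ⊕ of these = min[9, 0, 5] = 0.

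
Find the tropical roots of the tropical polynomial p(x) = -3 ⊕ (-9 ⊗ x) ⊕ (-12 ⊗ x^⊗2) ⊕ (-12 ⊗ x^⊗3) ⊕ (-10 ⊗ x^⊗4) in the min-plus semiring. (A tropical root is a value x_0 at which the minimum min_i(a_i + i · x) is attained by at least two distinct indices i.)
Roots: {-2, 0, 3, 6}

Each tropical root is a break point of the lower envelope of the lines y = a_i + i · x (there are 5 lines, with slopes 0, 1, ..., 4). Only the lines that attain the minimum somewhere contribute to roots; other lines are dominated. Here the surviving (envelope) indices are i = 4, i = 3, i = 2, i = 1, i = 0.
Intersections between consecutive envelope lines give the roots: for adjacent envelope indices i < j the intersection is x = (a_i − a_j) / (j − i). Reading off the sorted break points: {-2, 0, 3, 6}.
Verification: at each break x_0, at least two indices attain the minimum of min_i(a_i + i · x_0).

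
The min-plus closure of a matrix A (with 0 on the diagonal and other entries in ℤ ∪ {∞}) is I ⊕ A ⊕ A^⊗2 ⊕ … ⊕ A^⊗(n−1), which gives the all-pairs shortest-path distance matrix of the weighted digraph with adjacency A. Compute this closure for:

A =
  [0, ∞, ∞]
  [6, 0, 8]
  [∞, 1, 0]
Closure =
  [0, ∞, ∞]
  [6, 0, 8]
  [7, 1, 0]

This is the Floyd-Warshall all-pairs shortest-path computation. For each intermediate vertex k = 0, 1, …, 2, update dist[i][j] ← min(dist[i][j], dist[i][k] + dist[k][j]). The final matrix gives, for each (i, j), the minimum total weight of any directed path from i to j (possibly empty when i = j).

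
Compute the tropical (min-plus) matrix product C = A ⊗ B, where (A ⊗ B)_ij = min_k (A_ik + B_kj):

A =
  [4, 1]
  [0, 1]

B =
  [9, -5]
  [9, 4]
A ⊗ B =
  [10, -1]
  [9, -5]

Apply the min-plus product entry-by-entry:
  C[0][0] = min over k of (A[0][0] + B[0][0] = 4 + 9 = 13, A[0][1] + B[1][0] = 1 + 9 = 10) = 10 (attained at k = 1)
  C[0][1] = min over k of (A[0][0] + B[0][1] = 4 + -5 = -1, A[0][1] + B[1][1] = 1 + 4 = 5) = -1 (attained at k = 0)
  C[1][0] = min over k of (A[1][0] + B[0][0] = 0 + 9 = 9, A[1][1] + B[1][0] = 1 + 9 = 10) = 9 (attained at k = 0)
  C[1][1] = min over k of (A[1][0] + B[0][1] = 0 + -5 = -5, A[1][1] + B[1][1] = 1 + 4 = 5) = -5 (attained at k = 0)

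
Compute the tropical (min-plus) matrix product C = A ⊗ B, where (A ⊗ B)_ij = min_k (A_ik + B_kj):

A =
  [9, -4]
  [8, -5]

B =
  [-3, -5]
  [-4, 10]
A ⊗ B =
  [-8, 4]
  [-9, 3]

Apply the min-plus product entry-by-entry:
  C[0][0] = min over k of (A[0][0] + B[0][0] = 9 + -3 = 6, A[0][1] + B[1][0] = -4 + -4 = -8) = -8 (attained at k = 1)
  C[0][1] = min over k of (A[0][0] + B[0][1] = 9 + -5 = 4, A[0][1] + B[1][1] = -4 + 10 = 6) = 4 (attained at k = 0)
  C[1][0] = min over k of (A[1][0] + B[0][0] = 8 + -3 = 5, A[1][1] + B[1][0] = -5 + -4 = -9) = -9 (attained at k = 1)
  C[1][1] = min over k of (A[1][0] + B[0][1] = 8 + -5 = 3, A[1][1] + B[1][1] = -5 + 10 = 5) = 3 (attained at k = 0)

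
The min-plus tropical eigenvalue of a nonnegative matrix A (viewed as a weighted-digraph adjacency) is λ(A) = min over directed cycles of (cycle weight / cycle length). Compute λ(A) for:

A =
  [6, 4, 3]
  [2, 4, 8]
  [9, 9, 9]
λ(A) = 3

Enumerate directed cycles and compute their means (weight / length). Sample:
  cycle 0 → 0: weight = 6, length = 1, mean = 6/1 ≈ 6.000
  cycle 1 → 1: weight = 4, length = 1, mean = 4/1 ≈ 4.000
  cycle 2 → 2: weight = 9, length = 1, mean = 9/1 ≈ 9.000
  cycle 0 → 1 → 0: weight = 6, length = 2, mean = 6/2 ≈ 3.000
  cycle 0 → 2 → 0: weight = 12, length = 2, mean = 12/2 ≈ 6.000
  cycle 1 → 0 → 1: weight = 6, length = 2, mean = 6/2 ≈ 3.000
Minimum mean = 3.000, attained e.g. along the cycle 0 → 1 → 0 with weight 6 and length 2. So λ(A) = 6/2 = 3.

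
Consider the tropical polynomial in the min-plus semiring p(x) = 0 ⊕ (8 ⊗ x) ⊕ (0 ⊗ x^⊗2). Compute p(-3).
p(-3) = -6

A tropical monomial a ⊗ x^⊗i evaluates to a + i · x. Evaluating each term at x = -3:
  Term 0 contributes 0 + 0 · -3 = 0
  Term 1 contributes 8 + 1 · -3 = 5
  Term 2 contributes 0 + 2 · -3 = -6
p(-3) = ⊕ of these = min[0, 5, -6] = -6.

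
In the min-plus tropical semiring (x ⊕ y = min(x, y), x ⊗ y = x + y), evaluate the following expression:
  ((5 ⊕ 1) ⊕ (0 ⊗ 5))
((5 ⊕ 1) ⊕ (0 ⊗ 5)) = 1

Expand innermost to outermost. Recall ⊕ takes the minimum of its arguments and ⊗ takes their sum. Working out the expression ((5 ⊕ 1) ⊕ (0 ⊗ 5)) gives 1.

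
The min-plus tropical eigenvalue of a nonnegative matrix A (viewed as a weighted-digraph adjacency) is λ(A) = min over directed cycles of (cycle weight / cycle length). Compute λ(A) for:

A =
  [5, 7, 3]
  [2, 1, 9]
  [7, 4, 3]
λ(A) = 1

Enumerate directed cycles and compute their means (weight / length). Sample:
  cycle 0 → 0: weight = 5, length = 1, mean = 5/1 ≈ 5.000
  cycle 1 → 1: weight = 1, length = 1, mean = 1/1 ≈ 1.000
  cycle 2 → 2: weight = 3, length = 1, mean = 3/1 ≈ 3.000
  cycle 0 → 1 → 0: weight = 9, length = 2, mean = 9/2 ≈ 4.500
  cycle 0 → 2 → 0: weight = 10, length = 2, mean = 10/2 ≈ 5.000
  cycle 1 → 0 → 1: weight = 9, length = 2, mean = 9/2 ≈ 4.500
Minimum mean = 1.000, attained e.g. along the cycle 1 → 1 with weight 1 and length 1. So λ(A) = 1/1 = 1.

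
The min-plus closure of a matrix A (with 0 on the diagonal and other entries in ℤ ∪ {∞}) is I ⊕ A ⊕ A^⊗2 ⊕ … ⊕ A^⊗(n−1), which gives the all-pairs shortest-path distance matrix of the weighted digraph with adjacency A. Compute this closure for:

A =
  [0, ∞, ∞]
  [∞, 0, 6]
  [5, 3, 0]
Closure =
  [0, ∞, ∞]
  [11, 0, 6]
  [5, 3, 0]

This is the Floyd-Warshall all-pairs shortest-path computation. For each intermediate vertex k = 0, 1, …, 2, update dist[i][j] ← min(dist[i][j], dist[i][k] + dist[k][j]). The final matrix gives, for each (i, j), the minimum total weight of any directed path from i to j (possibly empty when i = j).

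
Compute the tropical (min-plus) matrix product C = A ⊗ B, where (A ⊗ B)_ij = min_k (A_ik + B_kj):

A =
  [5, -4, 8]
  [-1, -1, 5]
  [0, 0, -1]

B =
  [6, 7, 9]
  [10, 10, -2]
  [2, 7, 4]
A ⊗ B =
  [6, 6, -6]
  [5, 6, -3]
  [1, 6, -2]

Apply the min-plus product entry-by-entry:
  C[0][0] = min over k of (A[0][0] + B[0][0] = 5 + 6 = 11, A[0][1] + B[1][0] = -4 + 10 = 6, A[0][2] + B[2][0] = 8 + 2 = 10) = 6 (attained at k = 1)
  C[0][1] = min over k of (A[0][0] + B[0][1] = 5 + 7 = 12, A[0][1] + B[1][1] = -4 + 10 = 6, A[0][2] + B[2][1] = 8 + 7 = 15) = 6 (attained at k = 1)
  C[0][2] = min over k of (A[0][0] + B[0][2] = 5 + 9 = 14, A[0][1] + B[1][2] = -4 + -2 = -6, A[0][2] + B[2][2] = 8 + 4 = 12) = -6 (attained at k = 1)
  C[1][0] = min over k of (A[1][0] + B[0][0] = -1 + 6 = 5, A[1][1] + B[1][0] = -1 + 10 = 9, A[1][2] + B[2][0] = 5 + 2 = 7) = 5 (attained at k = 0)
  C[1][1] = min over k of (A[1][0] + B[0][1] = -1 + 7 = 6, A[1][1] + B[1][1] = -1 + 10 = 9, A[1][2] + B[2][1] = 5 + 7 = 12) = 6 (attained at k = 0)
  C[1][2] = min over k of (A[1][0] + B[0][2] = -1 + 9 = 8, A[1][1] + B[1][2] = -1 + -2 = -3, A[1][2] + B[2][2] = 5 + 4 = 9) = -3 (attained at k = 1)
  C[2][0] = min over k of (A[2][0] + B[0][0] = 0 + 6 = 6, A[2][1] + B[1][0] = 0 + 10 = 10, A[2][2] + B[2][0] = -1 + 2 = 1) = 1 (attained at k = 2)
  C[2][1] = min over k of (A[2][0] + B[0][1] = 0 + 7 = 7, A[2][1] + B[1][1] = 0 + 10 = 10, A[2][2] + B[2][1] = -1 + 7 = 6) = 6 (attained at k = 2)
  C[2][2] = min over k of (A[2][0] + B[0][2] = 0 + 9 = 9, A[2][1] + B[1][2] = 0 + -2 = -2, A[2][2] + B[2][2] = -1 + 4 = 3) = -2 (attained at k = 1)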